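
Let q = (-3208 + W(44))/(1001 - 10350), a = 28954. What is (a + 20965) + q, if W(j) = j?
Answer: 466695895/9349 ≈ 49919.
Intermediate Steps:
q = 3164/9349 (q = (-3208 + 44)/(1001 - 10350) = -3164/(-9349) = -3164*(-1/9349) = 3164/9349 ≈ 0.33843)
(a + 20965) + q = (28954 + 20965) + 3164/9349 = 49919 + 3164/9349 = 466695895/9349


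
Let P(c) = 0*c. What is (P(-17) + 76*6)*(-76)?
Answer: -34656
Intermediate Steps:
P(c) = 0
(P(-17) + 76*6)*(-76) = (0 + 76*6)*(-76) = (0 + 456)*(-76) = 456*(-76) = -34656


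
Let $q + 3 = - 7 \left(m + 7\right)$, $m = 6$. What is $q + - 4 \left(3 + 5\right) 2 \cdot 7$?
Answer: $-542$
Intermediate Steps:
$q = -94$ ($q = -3 - 7 \left(6 + 7\right) = -3 - 91 = -94$)
$q + - 4 \left(3 + 5\right) 2 \cdot 7 = -94 + - 4 \left(3 + 5\right) 2 \cdot 7 = -94 + - 4 \cdot 8 \cdot 2 \cdot 7 = -94 + \left(-4\right) 16 \cdot 7 = -94 - 448 = -542$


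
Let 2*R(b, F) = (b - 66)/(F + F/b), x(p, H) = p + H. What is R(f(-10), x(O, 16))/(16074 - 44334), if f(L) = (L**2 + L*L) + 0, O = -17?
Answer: 10/4239 ≈ 0.0023590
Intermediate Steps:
f(L) = 2*L**2 (f(L) = (L**2 + L**2) + 0 = 2*L**2 + 0 = 2*L**2)
x(p, H) = H + p
R(b, F) = (-66 + b)/(2*(F + F/b)) (R(b, F) = ((b - 66)/(F + F/b))/2 = ((-66 + b)/(F + F/b))/2 = (-66 + b)/(2*(F + F/b)))
R(f(-10), x(O, 16))/(16074 - 44334) = ((2*(-10)**2)*(-66 + 2*(-10)**2)/(2*(16 - 17)*(1 + 2*(-10)**2)))/(16074 - 44334) = ((1/2)*(2*100)*(-66 + 2*100)/(-1*(1 + 2*100)))/(-28260) = ((1/2)*200*(-1)*(-66 + 200)/(1 + 200))*(-1/28260) = ((1/2)*200*(-1)*134/201)*(-1/28260) = ((1/2)*200*(-1)*(1/201)*134)*(-1/28260) = -200/3*(-1/28260) = 10/4239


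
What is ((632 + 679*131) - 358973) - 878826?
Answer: -1148218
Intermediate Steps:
((632 + 679*131) - 358973) - 878826 = ((632 + 88949) - 358973) - 878826 = (89581 - 358973) - 878826 = -269392 - 878826 = -1148218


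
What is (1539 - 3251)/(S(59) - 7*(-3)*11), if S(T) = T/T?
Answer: -214/29 ≈ -7.3793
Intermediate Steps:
S(T) = 1
(1539 - 3251)/(S(59) - 7*(-3)*11) = (1539 - 3251)/(1 - 7*(-3)*11) = -1712/(1 + 21*11) = -1712/(1 + 231) = -1712/232 = -1712*1/232 = -214/29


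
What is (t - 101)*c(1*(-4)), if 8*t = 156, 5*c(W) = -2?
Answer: 163/5 ≈ 32.600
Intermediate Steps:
c(W) = -⅖ (c(W) = (⅕)*(-2) = -⅖)
t = 39/2 (t = (⅛)*156 = 39/2 ≈ 19.500)
(t - 101)*c(1*(-4)) = (39/2 - 101)*(-⅖) = -163/2*(-⅖) = 163/5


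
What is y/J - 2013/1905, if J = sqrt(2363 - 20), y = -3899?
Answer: -671/635 - 3899*sqrt(2343)/2343 ≈ -81.607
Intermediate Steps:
J = sqrt(2343) ≈ 48.405
y/J - 2013/1905 = -3899*sqrt(2343)/2343 - 2013/1905 = -3899*sqrt(2343)/2343 - 2013*1/1905 = -3899*sqrt(2343)/2343 - 671/635 = -671/635 - 3899*sqrt(2343)/2343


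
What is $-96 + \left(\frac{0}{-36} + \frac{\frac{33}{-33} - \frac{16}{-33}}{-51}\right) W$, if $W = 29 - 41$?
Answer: $- \frac{3172}{33} \approx -96.121$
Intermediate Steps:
$W = -12$
$-96 + \left(\frac{0}{-36} + \frac{\frac{33}{-33} - \frac{16}{-33}}{-51}\right) W = -96 + \left(\frac{0}{-36} + \frac{\frac{33}{-33} - \frac{16}{-33}}{-51}\right) \left(-12\right) = -96 + \left(0 \left(- \frac{1}{36}\right) + \left(33 \left(- \frac{1}{33}\right) - - \frac{16}{33}\right) \left(- \frac{1}{51}\right)\right) \left(-12\right) = -96 + \left(0 + \left(-1 + \frac{16}{33}\right) \left(- \frac{1}{51}\right)\right) \left(-12\right) = -96 + \left(0 - - \frac{1}{99}\right) \left(-12\right) = -96 + \left(0 + \frac{1}{99}\right) \left(-12\right) = -96 + \frac{1}{99} \left(-12\right) = -96 - \frac{4}{33} = - \frac{3172}{33}$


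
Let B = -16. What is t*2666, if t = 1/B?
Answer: -1333/8 ≈ -166.63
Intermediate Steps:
t = -1/16 (t = 1/(-16) = -1/16 ≈ -0.062500)
t*2666 = -1/16*2666 = -1333/8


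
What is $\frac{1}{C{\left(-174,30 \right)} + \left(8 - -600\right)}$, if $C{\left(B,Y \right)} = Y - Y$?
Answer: $\frac{1}{608} \approx 0.0016447$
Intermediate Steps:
$C{\left(B,Y \right)} = 0$
$\frac{1}{C{\left(-174,30 \right)} + \left(8 - -600\right)} = \frac{1}{0 + \left(8 - -600\right)} = \frac{1}{0 + \left(8 + 600\right)} = \frac{1}{0 + 608} = \frac{1}{608}$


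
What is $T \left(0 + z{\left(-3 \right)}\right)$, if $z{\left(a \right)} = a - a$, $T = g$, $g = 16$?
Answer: $0$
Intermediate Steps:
$T = 16$
$z{\left(a \right)} = 0$
$T \left(0 + z{\left(-3 \right)}\right) = 16 \left(0 + 0\right) = 16 \cdot 0 = 0$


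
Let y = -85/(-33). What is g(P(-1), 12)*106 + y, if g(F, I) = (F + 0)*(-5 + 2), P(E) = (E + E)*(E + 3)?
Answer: 42061/33 ≈ 1274.6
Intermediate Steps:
y = 85/33 (y = -85*(-1/33) = 85/33 ≈ 2.5758)
P(E) = 2*E*(3 + E) (P(E) = (2*E)*(3 + E) = 2*E*(3 + E))
g(F, I) = -3*F (g(F, I) = F*(-3) = -3*F)
g(P(-1), 12)*106 + y = -6*(-1)*(3 - 1)*106 + 85/33 = -6*(-1)*2*106 + 85/33 = -3*(-4)*106 + 85/33 = 12*106 + 85/33 = 1272 + 85/33 = 42061/33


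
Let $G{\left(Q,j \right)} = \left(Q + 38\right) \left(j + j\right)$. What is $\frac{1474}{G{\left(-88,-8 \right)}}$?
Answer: $\frac{737}{400} \approx 1.8425$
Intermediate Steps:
$G{\left(Q,j \right)} = 2 j \left(38 + Q\right)$ ($G{\left(Q,j \right)} = \left(38 + Q\right) 2 j = 2 j \left(38 + Q\right)$)
$\frac{1474}{G{\left(-88,-8 \right)}} = \frac{1474}{2 \left(-8\right) \left(38 - 88\right)} = \frac{1474}{2 \left(-8\right) \left(-50\right)} = \frac{1474}{800} = 1474 \cdot \frac{1}{800} = \frac{737}{400}$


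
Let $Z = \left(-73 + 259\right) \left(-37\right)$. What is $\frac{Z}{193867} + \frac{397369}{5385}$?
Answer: $\frac{76999676353}{1043973795} \approx 73.756$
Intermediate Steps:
$Z = -6882$ ($Z = 186 \left(-37\right) = -6882$)
$\frac{Z}{193867} + \frac{397369}{5385} = - \frac{6882}{193867} + \frac{397369}{5385} = \frac{76999676353}{1043973795}$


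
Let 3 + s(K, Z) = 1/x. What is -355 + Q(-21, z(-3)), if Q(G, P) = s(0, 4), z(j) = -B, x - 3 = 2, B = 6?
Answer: -1789/5 ≈ -357.80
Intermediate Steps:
x = 5 (x = 3 + 2 = 5)
z(j) = -6 (z(j) = -1*6 = -6)
s(K, Z) = -14/5 (s(K, Z) = -3 + 1/5 = -3 + ⅕ = -14/5)
Q(G, P) = -14/5
-355 + Q(-21, z(-3)) = -355 - 14/5 = -1789/5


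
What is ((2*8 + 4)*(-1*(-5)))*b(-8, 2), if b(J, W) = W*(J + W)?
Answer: -1200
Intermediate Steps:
((2*8 + 4)*(-1*(-5)))*b(-8, 2) = ((2*8 + 4)*(-1*(-5)))*(2*(-8 + 2)) = ((16 + 4)*5)*(2*(-6)) = (20*5)*(-12) = 100*(-12) = -1200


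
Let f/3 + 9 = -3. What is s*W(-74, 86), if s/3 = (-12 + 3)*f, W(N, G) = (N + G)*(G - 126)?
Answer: -466560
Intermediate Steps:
f = -36 (f = -27 + 3*(-3) = -27 - 9 = -36)
W(N, G) = (-126 + G)*(G + N) (W(N, G) = (G + N)*(-126 + G) = (-126 + G)*(G + N))
s = 972 (s = 3*((-12 + 3)*(-36)) = 3*(-9*(-36)) = 3*324 = 972)
s*W(-74, 86) = 972*(86**2 - 126*86 - 126*(-74) + 86*(-74)) = 972*(7396 - 10836 + 9324 - 6364) = 972*(-480) = -466560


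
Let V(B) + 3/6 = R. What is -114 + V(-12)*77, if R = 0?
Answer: -305/2 ≈ -152.50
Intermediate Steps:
V(B) = -½ (V(B) = -½ + 0 = -½)
-114 + V(-12)*77 = -114 - ½*77 = -114 - 77/2 = -305/2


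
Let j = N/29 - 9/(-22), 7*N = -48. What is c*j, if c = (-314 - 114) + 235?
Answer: -148803/4466 ≈ -33.319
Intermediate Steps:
N = -48/7 (N = (1/7)*(-48) = -48/7 ≈ -6.8571)
j = 771/4466 (j = -48/7/29 - 9/(-22) = -48/7*1/29 - 9*(-1/22) = -48/203 + 9/22 = 771/4466 ≈ 0.17264)
c = -193 (c = -428 + 235 = -193)
c*j = -193*771/4466 = -148803/4466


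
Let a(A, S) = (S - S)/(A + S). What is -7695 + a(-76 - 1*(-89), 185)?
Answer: -7695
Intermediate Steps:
a(A, S) = 0 (a(A, S) = 0/(A + S) = 0)
-7695 + a(-76 - 1*(-89), 185) = -7695 + 0 = -7695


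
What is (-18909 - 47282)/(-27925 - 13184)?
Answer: 66191/41109 ≈ 1.6101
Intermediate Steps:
(-18909 - 47282)/(-27925 - 13184) = -66191/(-41109) = -66191*(-1/41109) = 66191/41109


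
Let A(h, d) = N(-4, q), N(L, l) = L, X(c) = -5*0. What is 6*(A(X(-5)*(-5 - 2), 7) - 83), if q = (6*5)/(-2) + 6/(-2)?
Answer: -522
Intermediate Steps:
X(c) = 0
q = -18 (q = 30*(-½) + 6*(-½) = -15 - 3 = -18)
A(h, d) = -4
6*(A(X(-5)*(-5 - 2), 7) - 83) = 6*(-4 - 83) = 6*(-87) = -522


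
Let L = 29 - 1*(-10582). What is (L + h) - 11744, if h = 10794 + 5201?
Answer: 14862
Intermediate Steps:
h = 15995
L = 10611 (L = 29 + 10582 = 10611)
(L + h) - 11744 = (10611 + 15995) - 11744 = 26606 - 11744 = 14862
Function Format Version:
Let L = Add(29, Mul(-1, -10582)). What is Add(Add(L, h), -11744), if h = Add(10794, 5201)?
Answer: 14862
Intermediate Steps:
h = 15995
L = 10611 (L = Add(29, 10582) = 10611)
Add(Add(L, h), -11744) = Add(Add(10611, 15995), -11744) = Add(26606, -11744) = 14862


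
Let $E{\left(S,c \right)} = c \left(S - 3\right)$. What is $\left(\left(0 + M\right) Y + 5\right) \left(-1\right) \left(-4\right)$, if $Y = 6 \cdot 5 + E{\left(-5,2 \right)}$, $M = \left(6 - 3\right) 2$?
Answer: $356$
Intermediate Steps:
$E{\left(S,c \right)} = c \left(-3 + S\right)$
$M = 6$ ($M = 3 \cdot 2 = 6$)
$Y = 14$ ($Y = 6 \cdot 5 + 2 \left(-3 - 5\right) = 30 + 2 \left(-8\right) = 30 - 16 = 14$)
$\left(\left(0 + M\right) Y + 5\right) \left(-1\right) \left(-4\right) = \left(\left(0 + 6\right) 14 + 5\right) \left(-1\right) \left(-4\right) = \left(6 \cdot 14 + 5\right) \left(-1\right) \left(-4\right) = \left(84 + 5\right) \left(-1\right) \left(-4\right) = 89 \left(-1\right) \left(-4\right) = \left(-89\right) \left(-4\right) = 356$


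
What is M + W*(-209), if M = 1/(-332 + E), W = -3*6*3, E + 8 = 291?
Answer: 553013/49 ≈ 11286.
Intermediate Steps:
E = 283 (E = -8 + 291 = 283)
W = -54 (W = -18*3 = -54)
M = -1/49 (M = 1/(-332 + 283) = 1/(-49) = -1/49 ≈ -0.020408)
M + W*(-209) = -1/49 - 54*(-209) = -1/49 + 11286 = 553013/49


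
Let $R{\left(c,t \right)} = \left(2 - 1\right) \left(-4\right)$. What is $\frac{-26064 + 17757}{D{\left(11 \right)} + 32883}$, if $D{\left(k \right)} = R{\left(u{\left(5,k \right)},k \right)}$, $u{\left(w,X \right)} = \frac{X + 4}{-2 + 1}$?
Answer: $- \frac{8307}{32879} \approx -0.25265$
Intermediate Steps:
$u{\left(w,X \right)} = -4 - X$ ($u{\left(w,X \right)} = \frac{4 + X}{-1} = \left(4 + X\right) \left(-1\right) = -4 - X$)
$R{\left(c,t \right)} = -4$ ($R{\left(c,t \right)} = 1 \left(-4\right) = -4$)
$D{\left(k \right)} = -4$
$\frac{-26064 + 17757}{D{\left(11 \right)} + 32883} = \frac{-26064 + 17757}{-4 + 32883} = - \frac{8307}{32879}$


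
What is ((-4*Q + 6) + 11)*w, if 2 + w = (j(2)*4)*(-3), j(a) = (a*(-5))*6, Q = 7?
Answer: -7898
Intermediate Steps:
j(a) = -30*a (j(a) = -5*a*6 = -30*a)
w = 718 (w = -2 + (-30*2*4)*(-3) = -2 - 60*4*(-3) = -2 - 240*(-3) = -2 + 720 = 718)
((-4*Q + 6) + 11)*w = ((-4*7 + 6) + 11)*718 = ((-28 + 6) + 11)*718 = (-22 + 11)*718 = -11*718 = -7898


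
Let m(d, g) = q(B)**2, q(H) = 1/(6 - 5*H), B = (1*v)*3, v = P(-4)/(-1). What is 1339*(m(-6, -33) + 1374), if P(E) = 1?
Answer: 811346965/441 ≈ 1.8398e+6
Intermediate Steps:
v = -1 (v = 1/(-1) = 1*(-1) = -1)
B = -3 (B = (1*(-1))*3 = -1*3 = -3)
m(d, g) = 1/441 (m(d, g) = (-1/(-6 + 5*(-3)))**2 = (-1/(-6 - 15))**2 = (-1/(-21))**2 = (-1*(-1/21))**2 = (1/21)**2 = 1/441)
1339*(m(-6, -33) + 1374) = 1339*(1/441 + 1374) = 1339*(605935/441) = 811346965/441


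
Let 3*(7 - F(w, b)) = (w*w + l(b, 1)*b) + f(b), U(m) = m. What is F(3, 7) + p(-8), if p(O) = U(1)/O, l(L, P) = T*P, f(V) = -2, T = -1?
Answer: 55/8 ≈ 6.8750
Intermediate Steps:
l(L, P) = -P
F(w, b) = 23/3 - w²/3 + b/3 (F(w, b) = 7 - ((w*w + (-1*1)*b) - 2)/3 = 7 - ((w² - b) - 2)/3 = 7 - (-2 + w² - b)/3 = 7 + (⅔ - w²/3 + b/3) = 23/3 - w²/3 + b/3)
p(O) = 1/O
F(3, 7) + p(-8) = (23/3 - ⅓*3² + (⅓)*7) + 1/(-8) = (23/3 - ⅓*9 + 7/3) - ⅛ = (23/3 - 3 + 7/3) - ⅛ = 7 - ⅛ = 55/8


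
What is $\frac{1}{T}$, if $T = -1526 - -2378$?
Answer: $\frac{1}{852} \approx 0.0011737$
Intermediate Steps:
$T = 852$ ($T = -1526 + 2378 = 852$)
$\frac{1}{T} = \frac{1}{852}$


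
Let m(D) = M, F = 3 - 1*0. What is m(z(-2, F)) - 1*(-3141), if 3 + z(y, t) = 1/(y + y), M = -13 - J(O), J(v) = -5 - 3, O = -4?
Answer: 3136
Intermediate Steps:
J(v) = -8
M = -5 (M = -13 - 1*(-8) = -13 + 8 = -5)
F = 3 (F = 3 + 0 = 3)
z(y, t) = -3 + 1/(2*y) (z(y, t) = -3 + 1/(y + y) = -3 + 1/(2*y))
m(D) = -5
m(z(-2, F)) - 1*(-3141) = -5 - 1*(-3141) = -5 + 3141 = 3136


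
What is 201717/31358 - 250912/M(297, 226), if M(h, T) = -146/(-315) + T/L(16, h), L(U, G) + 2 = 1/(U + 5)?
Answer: 25479212373927/11673046858 ≈ 2182.7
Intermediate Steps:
L(U, G) = -2 + 1/(5 + U) (L(U, G) = -2 + 1/(U + 5) = -2 + 1/(5 + U))
M(h, T) = 146/315 - 21*T/41 (M(h, T) = -146/(-315) + T/(((-9 - 2*16)/(5 + 16))) = -146*(-1/315) + T/(((-9 - 32)/21)) = 146/315 + T/(((1/21)*(-41))) = 146/315 + T/(-41/21) = 146/315 + T*(-21/41) = 146/315 - 21*T/41)
201717/31358 - 250912/M(297, 226) = 201717/31358 - 250912/(146/315 - 21/41*226) = 201717*(1/31358) - 250912/(146/315 - 4746/41) = 201717/31358 - 250912/(-1489004/12915) = 201717/31358 - 250912*(-12915/1489004) = 201717/31358 + 810132120/372251 = 25479212373927/11673046858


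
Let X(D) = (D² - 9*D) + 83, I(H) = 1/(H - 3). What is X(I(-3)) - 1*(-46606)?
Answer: 1680859/36 ≈ 46691.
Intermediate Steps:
I(H) = 1/(-3 + H)
X(D) = 83 + D² - 9*D
X(I(-3)) - 1*(-46606) = (83 + (1/(-3 - 3))² - 9/(-3 - 3)) - 1*(-46606) = (83 + (1/(-6))² - 9/(-6)) + 46606 = (83 + (-⅙)² - 9*(-⅙)) + 46606 = (83 + 1/36 + 3/2) + 46606 = 3043/36 + 46606 = 1680859/36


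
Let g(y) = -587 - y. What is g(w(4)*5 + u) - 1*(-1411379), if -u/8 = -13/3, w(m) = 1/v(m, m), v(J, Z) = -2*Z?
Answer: 33858191/24 ≈ 1.4108e+6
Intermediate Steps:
w(m) = -1/(2*m) (w(m) = 1/(-2*m) = -1/(2*m))
u = 104/3 (u = -(-104)/3 = -8*(-13/3) = 104/3 ≈ 34.667)
g(w(4)*5 + u) - 1*(-1411379) = (-587 - (-½/4*5 + 104/3)) - 1*(-1411379) = (-587 - (-½*¼*5 + 104/3)) + 1411379 = (-587 - (-⅛*5 + 104/3)) + 1411379 = (-587 - (-5/8 + 104/3)) + 1411379 = (-587 - 1*817/24) + 1411379 = (-587 - 817/24) + 1411379 = -14905/24 + 1411379 = 33858191/24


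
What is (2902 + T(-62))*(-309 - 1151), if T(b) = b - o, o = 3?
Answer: -4142020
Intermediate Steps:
T(b) = -3 + b (T(b) = b - 1*3 = b - 3 = -3 + b)
(2902 + T(-62))*(-309 - 1151) = (2902 + (-3 - 62))*(-309 - 1151) = (2902 - 65)*(-1460) = 2837*(-1460) = -4142020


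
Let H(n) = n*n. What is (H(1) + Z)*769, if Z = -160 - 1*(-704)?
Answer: 419105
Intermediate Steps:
H(n) = n²
Z = 544 (Z = -160 + 704 = 544)
(H(1) + Z)*769 = (1² + 544)*769 = (1 + 544)*769 = 545*769 = 419105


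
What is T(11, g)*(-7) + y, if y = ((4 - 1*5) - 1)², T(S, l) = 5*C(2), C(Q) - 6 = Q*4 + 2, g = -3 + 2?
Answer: -556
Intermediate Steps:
g = -1
C(Q) = 8 + 4*Q (C(Q) = 6 + (Q*4 + 2) = 6 + (4*Q + 2) = 6 + (2 + 4*Q) = 8 + 4*Q)
T(S, l) = 80 (T(S, l) = 5*(8 + 4*2) = 5*(8 + 8) = 5*16 = 80)
y = 4 (y = ((4 - 5) - 1)² = (-1 - 1)² = (-2)² = 4)
T(11, g)*(-7) + y = 80*(-7) + 4 = -560 + 4 = -556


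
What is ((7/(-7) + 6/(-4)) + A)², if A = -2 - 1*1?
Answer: 121/4 ≈ 30.250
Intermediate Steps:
A = -3 (A = -2 - 1 = -3)
((7/(-7) + 6/(-4)) + A)² = ((7/(-7) + 6/(-4)) - 3)² = ((7*(-⅐) + 6*(-¼)) - 3)² = ((-1 - 3/2) - 3)² = (-5/2 - 3)² = (-11/2)² = 121/4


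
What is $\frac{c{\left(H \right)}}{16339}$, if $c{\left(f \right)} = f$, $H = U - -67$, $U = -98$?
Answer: $- \frac{31}{16339} \approx -0.0018973$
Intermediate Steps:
$H = -31$ ($H = -98 - -67 = -98 + 67 = -31$)
$\frac{c{\left(H \right)}}{16339} = - \frac{31}{16339}$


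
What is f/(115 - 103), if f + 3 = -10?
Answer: -13/12 ≈ -1.0833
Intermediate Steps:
f = -13 (f = -3 - 10 = -13)
f/(115 - 103) = -13/(115 - 103) = -13/12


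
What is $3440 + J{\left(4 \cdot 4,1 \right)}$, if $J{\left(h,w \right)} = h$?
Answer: $3456$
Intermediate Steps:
$3440 + J{\left(4 \cdot 4,1 \right)} = 3440 + 4 \cdot 4 = 3440 + 16 = 3456$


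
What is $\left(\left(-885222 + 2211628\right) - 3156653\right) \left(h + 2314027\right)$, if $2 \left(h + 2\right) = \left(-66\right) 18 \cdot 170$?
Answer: $-4050418972115$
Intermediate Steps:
$h = -100982$ ($h = -2 + \frac{\left(-66\right) 18 \cdot 170}{2} = -2 + \frac{\left(-1188\right) 170}{2} = -2 + \frac{1}{2} \left(-201960\right) = -2 - 100980 = -100982$)
$\left(\left(-885222 + 2211628\right) - 3156653\right) \left(h + 2314027\right) = \left(\left(-885222 + 2211628\right) - 3156653\right) \left(-100982 + 2314027\right) = \left(1326406 - 3156653\right) 2213045 = \left(-1830247\right) 2213045 = -4050418972115$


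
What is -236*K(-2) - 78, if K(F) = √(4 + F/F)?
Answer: -78 - 236*√5 ≈ -605.71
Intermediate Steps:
K(F) = √5 (K(F) = √(4 + 1) = √5)
-236*K(-2) - 78 = -236*√5 - 78 = -78 - 236*√5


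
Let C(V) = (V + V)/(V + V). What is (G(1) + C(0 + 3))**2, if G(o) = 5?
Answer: 36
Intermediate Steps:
C(V) = 1 (C(V) = (2*V)/((2*V)) = (2*V)*(1/(2*V)) = 1)
(G(1) + C(0 + 3))**2 = (5 + 1)**2 = 6**2 = 36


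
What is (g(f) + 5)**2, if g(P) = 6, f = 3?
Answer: 121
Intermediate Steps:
(g(f) + 5)**2 = (6 + 5)**2 = 11**2 = 121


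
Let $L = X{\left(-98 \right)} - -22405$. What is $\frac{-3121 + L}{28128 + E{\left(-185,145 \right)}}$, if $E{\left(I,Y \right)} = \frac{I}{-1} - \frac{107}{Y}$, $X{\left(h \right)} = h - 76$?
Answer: $\frac{461825}{684213} \approx 0.67497$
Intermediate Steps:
$X{\left(h \right)} = -76 + h$ ($X{\left(h \right)} = h - 76 = -76 + h$)
$E{\left(I,Y \right)} = - I - \frac{107}{Y}$ ($E{\left(I,Y \right)} = I \left(-1\right) - \frac{107}{Y} = - I - \frac{107}{Y}$)
$L = 22231$ ($L = \left(-76 - 98\right) - -22405 = -174 + 22405 = 22231$)
$\frac{-3121 + L}{28128 + E{\left(-185,145 \right)}} = \frac{-3121 + 22231}{28128 - \left(-185 + \frac{107}{145}\right)} = \frac{19110}{28128 + \left(185 - \frac{107}{145}\right)} = \frac{19110}{28128 + \frac{26718}{145}} = \frac{19110}{\frac{4105278}{145}} = 19110 \cdot \frac{145}{4105278} = \frac{461825}{684213}$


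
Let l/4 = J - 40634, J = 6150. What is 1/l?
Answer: -1/137936 ≈ -7.2497e-6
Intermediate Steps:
l = -137936 (l = 4*(6150 - 40634) = 4*(-34484) = -137936)
1/l = 1/(-137936) = -1/137936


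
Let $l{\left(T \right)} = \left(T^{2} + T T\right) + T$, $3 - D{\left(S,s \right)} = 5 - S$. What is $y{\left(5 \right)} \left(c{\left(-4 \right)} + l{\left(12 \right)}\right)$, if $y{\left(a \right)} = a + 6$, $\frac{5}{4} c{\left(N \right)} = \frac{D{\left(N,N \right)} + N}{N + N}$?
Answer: $3311$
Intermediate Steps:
$D{\left(S,s \right)} = -2 + S$ ($D{\left(S,s \right)} = 3 - \left(5 - S\right) = 3 + \left(-5 + S\right) = -2 + S$)
$c{\left(N \right)} = \frac{2 \left(-2 + 2 N\right)}{5 N}$ ($c{\left(N \right)} = \frac{4 \frac{\left(-2 + N\right) + N}{N + N}}{5} = \frac{4 \frac{-2 + 2 N}{2 N}}{5} = \frac{2 \left(-2 + 2 N\right)}{5 N}$)
$l{\left(T \right)} = T + 2 T^{2}$ ($l{\left(T \right)} = \left(T^{2} + T^{2}\right) + T = 2 T^{2} + T = T + 2 T^{2}$)
$y{\left(a \right)} = 6 + a$
$y{\left(5 \right)} \left(c{\left(-4 \right)} + l{\left(12 \right)}\right) = \left(6 + 5\right) \left(\frac{4 \left(-1 - 4\right)}{5 \left(-4\right)} + 12 \left(1 + 2 \cdot 12\right)\right) = 11 \left(\frac{4}{5} \left(- \frac{1}{4}\right) \left(-5\right) + 12 \left(1 + 24\right)\right) = 11 \left(1 + 12 \cdot 25\right) = 11 \left(1 + 300\right) = 11 \cdot 301 = 3311$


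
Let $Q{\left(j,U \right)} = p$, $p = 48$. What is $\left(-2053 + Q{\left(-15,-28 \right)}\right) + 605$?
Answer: $-1400$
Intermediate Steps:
$Q{\left(j,U \right)} = 48$
$\left(-2053 + Q{\left(-15,-28 \right)}\right) + 605 = \left(-2053 + 48\right) + 605 = -2005 + 605 = -1400$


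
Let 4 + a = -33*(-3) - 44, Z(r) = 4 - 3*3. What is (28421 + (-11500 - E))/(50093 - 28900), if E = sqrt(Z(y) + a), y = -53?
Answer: 16921/21193 - sqrt(46)/21193 ≈ 0.79810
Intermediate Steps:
Z(r) = -5 (Z(r) = 4 - 9 = -5)
a = 51 (a = -4 + (-33*(-3) - 44) = -4 + (99 - 44) = -4 + 55 = 51)
E = sqrt(46) (E = sqrt(-5 + 51) = sqrt(46) ≈ 6.7823)
(28421 + (-11500 - E))/(50093 - 28900) = (28421 + (-11500 - sqrt(46)))/(50093 - 28900) = (16921 - sqrt(46))/21193 = (16921 - sqrt(46))*(1/21193) = 16921/21193 - sqrt(46)/21193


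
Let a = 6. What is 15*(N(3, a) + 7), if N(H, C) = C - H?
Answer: 150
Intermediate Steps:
15*(N(3, a) + 7) = 15*((6 - 1*3) + 7) = 15*((6 - 3) + 7) = 15*(3 + 7) = 15*10 = 150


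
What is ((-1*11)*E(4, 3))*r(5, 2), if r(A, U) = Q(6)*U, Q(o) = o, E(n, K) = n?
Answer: -528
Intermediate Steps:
r(A, U) = 6*U
((-1*11)*E(4, 3))*r(5, 2) = (-1*11*4)*(6*2) = -11*4*12 = -44*12 = -528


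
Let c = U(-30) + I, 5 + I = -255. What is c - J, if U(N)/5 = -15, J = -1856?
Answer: 1521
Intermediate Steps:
I = -260 (I = -5 - 255 = -260)
U(N) = -75 (U(N) = 5*(-15) = -75)
c = -335 (c = -75 - 260 = -335)
c - J = -335 - 1*(-1856) = -335 + 1856 = 1521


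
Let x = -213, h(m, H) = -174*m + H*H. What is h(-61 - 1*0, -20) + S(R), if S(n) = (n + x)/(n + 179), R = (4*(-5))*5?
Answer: 869793/79 ≈ 11010.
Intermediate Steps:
h(m, H) = H² - 174*m (h(m, H) = -174*m + H² = H² - 174*m)
R = -100 (R = -20*5 = -100)
S(n) = (-213 + n)/(179 + n) (S(n) = (n - 213)/(n + 179) = (-213 + n)/(179 + n))
h(-61 - 1*0, -20) + S(R) = ((-20)² - 174*(-61 - 1*0)) + (-213 - 100)/(179 - 100) = (400 - 174*(-61 + 0)) - 313/79 = (400 - 174*(-61)) + (1/79)*(-313) = (400 + 10614) - 313/79 = 11014 - 313/79 = 869793/79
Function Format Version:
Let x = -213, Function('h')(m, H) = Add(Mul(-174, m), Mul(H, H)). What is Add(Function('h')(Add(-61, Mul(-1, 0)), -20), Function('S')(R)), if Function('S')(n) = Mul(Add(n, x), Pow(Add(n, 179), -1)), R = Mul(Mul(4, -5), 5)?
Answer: Rational(869793, 79) ≈ 11010.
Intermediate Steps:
Function('h')(m, H) = Add(Pow(H, 2), Mul(-174, m)) (Function('h')(m, H) = Add(Mul(-174, m), Pow(H, 2)) = Add(Pow(H, 2), Mul(-174, m)))
R = -100 (R = Mul(-20, 5) = -100)
Function('S')(n) = Mul(Pow(Add(179, n), -1), Add(-213, n)) (Function('S')(n) = Mul(Add(n, -213), Pow(Add(n, 179), -1)) = Mul(Add(-213, n), Pow(Add(179, n), -1)) = Mul(Pow(Add(179, n), -1), Add(-213, n)))
Add(Function('h')(Add(-61, Mul(-1, 0)), -20), Function('S')(R)) = Add(Add(Pow(-20, 2), Mul(-174, Add(-61, Mul(-1, 0)))), Mul(Pow(Add(179, -100), -1), Add(-213, -100))) = Add(Add(400, Mul(-174, Add(-61, 0))), Mul(Pow(79, -1), -313)) = Add(Add(400, Mul(-174, -61)), Mul(Rational(1, 79), -313)) = Add(Add(400, 10614), Rational(-313, 79)) = Add(11014, Rational(-313, 79)) = Rational(869793, 79)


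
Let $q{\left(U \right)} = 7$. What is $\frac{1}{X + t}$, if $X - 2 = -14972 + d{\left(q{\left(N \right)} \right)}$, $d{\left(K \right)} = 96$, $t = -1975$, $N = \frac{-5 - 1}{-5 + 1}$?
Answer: $- \frac{1}{16849} \approx -5.9351 \cdot 10^{-5}$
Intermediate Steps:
$N = \frac{3}{2}$ ($N = - \frac{6}{-4} = \left(-6\right) \left(- \frac{1}{4}\right) = \frac{3}{2} \approx 1.5$)
$X = -14874$ ($X = 2 + \left(-14972 + 96\right) = 2 - 14876 = -14874$)
$\frac{1}{X + t} = \frac{1}{-14874 - 1975} = \frac{1}{-16849} = - \frac{1}{16849}$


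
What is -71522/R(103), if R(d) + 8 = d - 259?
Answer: 35761/82 ≈ 436.11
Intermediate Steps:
R(d) = -267 + d (R(d) = -8 + (d - 259) = -8 + (-259 + d) = -267 + d)
-71522/R(103) = -71522/(-267 + 103) = -71522/(-164) = -71522*(-1/164) = 35761/82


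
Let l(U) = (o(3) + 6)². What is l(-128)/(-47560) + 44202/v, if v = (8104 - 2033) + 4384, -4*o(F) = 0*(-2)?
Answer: 854419/202130 ≈ 4.2271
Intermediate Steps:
o(F) = 0 (o(F) = -0*(-2) = -¼*0 = 0)
v = 10455 (v = 6071 + 4384 = 10455)
l(U) = 36 (l(U) = (0 + 6)² = 6² = 36)
l(-128)/(-47560) + 44202/v = 36/(-47560) + 44202/10455 = 36*(-1/47560) + 44202*(1/10455) = -9/11890 + 14734/3485 = 854419/202130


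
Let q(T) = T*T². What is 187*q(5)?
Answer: 23375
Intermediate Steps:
q(T) = T³
187*q(5) = 187*5³ = 187*125 = 23375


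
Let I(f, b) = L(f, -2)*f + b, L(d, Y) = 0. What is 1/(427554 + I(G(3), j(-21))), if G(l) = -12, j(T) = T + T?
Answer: 1/427512 ≈ 2.3391e-6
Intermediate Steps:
j(T) = 2*T
I(f, b) = b (I(f, b) = 0*f + b = 0 + b = b)
1/(427554 + I(G(3), j(-21))) = 1/(427554 + 2*(-21)) = 1/(427554 - 42) = 1/427512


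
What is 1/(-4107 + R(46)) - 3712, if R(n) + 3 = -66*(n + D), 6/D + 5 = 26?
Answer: -186171655/50154 ≈ -3712.0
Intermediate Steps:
D = 2/7 (D = 6/(-5 + 26) = 6/21 = 6*(1/21) = 2/7 ≈ 0.28571)
R(n) = -153/7 - 66*n (R(n) = -3 - 66*(n + 2/7) = -3 - 66*(2/7 + n) = -3 + (-132/7 - 66*n) = -153/7 - 66*n)
1/(-4107 + R(46)) - 3712 = 1/(-4107 + (-153/7 - 66*46)) - 3712 = 1/(-4107 + (-153/7 - 3036)) - 3712 = 1/(-4107 - 21405/7) - 3712 = 1/(-50154/7) - 3712 = -7/50154 - 3712 = -186171655/50154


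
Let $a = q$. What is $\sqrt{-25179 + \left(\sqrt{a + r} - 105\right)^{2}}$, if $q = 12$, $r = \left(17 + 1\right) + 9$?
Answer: $\sqrt{-25179 + \left(105 - \sqrt{39}\right)^{2}} \approx 124.2 i$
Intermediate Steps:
$r = 27$ ($r = 18 + 9 = 27$)
$a = 12$
$\sqrt{-25179 + \left(\sqrt{a + r} - 105\right)^{2}} = \sqrt{-25179 + \left(\sqrt{12 + 27} - 105\right)^{2}} = \sqrt{-25179 + \left(\sqrt{39} - 105\right)^{2}} = \sqrt{-25179 + \left(-105 + \sqrt{39}\right)^{2}}$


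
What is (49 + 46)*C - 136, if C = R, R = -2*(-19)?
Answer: 3474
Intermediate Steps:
R = 38
C = 38
(49 + 46)*C - 136 = (49 + 46)*38 - 136 = 95*38 - 136 = 3610 - 136 = 3474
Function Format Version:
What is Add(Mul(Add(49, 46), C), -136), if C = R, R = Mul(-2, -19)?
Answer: 3474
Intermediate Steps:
R = 38
C = 38
Add(Mul(Add(49, 46), C), -136) = Add(Mul(Add(49, 46), 38), -136) = Add(Mul(95, 38), -136) = Add(3610, -136) = 3474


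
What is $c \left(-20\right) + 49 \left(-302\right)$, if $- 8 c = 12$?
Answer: $-14768$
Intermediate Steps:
$c = - \frac{3}{2}$ ($c = \left(- \frac{1}{8}\right) 12 = - \frac{3}{2} \approx -1.5$)
$c \left(-20\right) + 49 \left(-302\right) = \left(- \frac{3}{2}\right) \left(-20\right) + 49 \left(-302\right) = 30 - 14798 = -14768$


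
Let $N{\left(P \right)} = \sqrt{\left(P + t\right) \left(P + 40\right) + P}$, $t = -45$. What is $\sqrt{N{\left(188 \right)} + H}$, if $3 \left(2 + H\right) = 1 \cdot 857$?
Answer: $\frac{\sqrt{2553 + 18 \sqrt{8198}}}{3} \approx 21.558$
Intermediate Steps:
$H = \frac{851}{3}$ ($H = -2 + \frac{1 \cdot 857}{3} = -2 + \frac{1}{3} \cdot 857 = -2 + \frac{857}{3} = \frac{851}{3} \approx 283.67$)
$N{\left(P \right)} = \sqrt{P + \left(-45 + P\right) \left(40 + P\right)}$ ($N{\left(P \right)} = \sqrt{\left(P - 45\right) \left(P + 40\right) + P} = \sqrt{\left(-45 + P\right) \left(40 + P\right) + P} = \sqrt{P + \left(-45 + P\right) \left(40 + P\right)}$)
$\sqrt{N{\left(188 \right)} + H} = \sqrt{\sqrt{-1800 + 188^{2} - 752} + \frac{851}{3}} = \sqrt{\sqrt{-1800 + 35344 - 752} + \frac{851}{3}} = \sqrt{\sqrt{32792} + \frac{851}{3}} = \sqrt{2 \sqrt{8198} + \frac{851}{3}} = \sqrt{\frac{851}{3} + 2 \sqrt{8198}}$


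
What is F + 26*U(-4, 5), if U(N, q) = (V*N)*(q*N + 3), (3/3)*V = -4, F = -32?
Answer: -7104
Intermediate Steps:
V = -4
U(N, q) = -4*N*(3 + N*q) (U(N, q) = (-4*N)*(q*N + 3) = (-4*N)*(N*q + 3) = (-4*N)*(3 + N*q) = -4*N*(3 + N*q))
F + 26*U(-4, 5) = -32 + 26*(-4*(-4)*(3 - 4*5)) = -32 + 26*(-4*(-4)*(3 - 20)) = -32 + 26*(-4*(-4)*(-17)) = -32 + 26*(-272) = -32 - 7072 = -7104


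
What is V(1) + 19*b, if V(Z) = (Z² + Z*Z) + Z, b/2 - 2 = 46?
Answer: 1827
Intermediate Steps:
b = 96 (b = 4 + 2*46 = 4 + 92 = 96)
V(Z) = Z + 2*Z² (V(Z) = (Z² + Z²) + Z = 2*Z² + Z = Z + 2*Z²)
V(1) + 19*b = 1*(1 + 2*1) + 19*96 = 1*(1 + 2) + 1824 = 1*3 + 1824 = 3 + 1824 = 1827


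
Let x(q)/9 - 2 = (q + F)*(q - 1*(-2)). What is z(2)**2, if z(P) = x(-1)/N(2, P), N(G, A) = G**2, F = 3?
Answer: 81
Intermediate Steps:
x(q) = 18 + 9*(2 + q)*(3 + q) (x(q) = 18 + 9*((q + 3)*(q - 1*(-2))) = 18 + 9*((3 + q)*(q + 2)) = 18 + 9*((3 + q)*(2 + q)) = 18 + 9*((2 + q)*(3 + q)) = 18 + 9*(2 + q)*(3 + q))
z(P) = 9 (z(P) = (72 + 9*(-1)**2 + 45*(-1))/(2**2) = (72 + 9*1 - 45)/4 = (72 + 9 - 45)*(1/4) = 36*(1/4) = 9)
z(2)**2 = 9**2 = 81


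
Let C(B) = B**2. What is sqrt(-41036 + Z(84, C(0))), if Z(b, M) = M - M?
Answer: 2*I*sqrt(10259) ≈ 202.57*I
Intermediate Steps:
Z(b, M) = 0
sqrt(-41036 + Z(84, C(0))) = sqrt(-41036 + 0) = sqrt(-41036) = 2*I*sqrt(10259)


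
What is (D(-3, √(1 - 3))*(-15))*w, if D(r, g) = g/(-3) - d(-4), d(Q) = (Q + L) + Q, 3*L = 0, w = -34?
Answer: 4080 - 170*I*√2 ≈ 4080.0 - 240.42*I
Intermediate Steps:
L = 0 (L = (⅓)*0 = 0)
d(Q) = 2*Q (d(Q) = (Q + 0) + Q = Q + Q = 2*Q)
D(r, g) = 8 - g/3 (D(r, g) = g/(-3) - 2*(-4) = g*(-⅓) - 1*(-8) = -g/3 + 8 = 8 - g/3)
(D(-3, √(1 - 3))*(-15))*w = ((8 - √(1 - 3)/3)*(-15))*(-34) = ((8 - I*√2/3)*(-15))*(-34) = (-120 + 5*I*√2)*(-34) = 4080 - 170*I*√2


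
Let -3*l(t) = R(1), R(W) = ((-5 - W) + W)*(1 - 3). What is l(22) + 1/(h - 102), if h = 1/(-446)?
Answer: -456268/136479 ≈ -3.3431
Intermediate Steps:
h = -1/446 ≈ -0.0022422
R(W) = 10 (R(W) = -5*(-2) = 10)
l(t) = -10/3 (l(t) = -1/3*10 = -10/3)
l(22) + 1/(h - 102) = -10/3 + 1/(-1/446 - 102) = -10/3 + 1/(-45493/446) = -10/3 - 446/45493 = -456268/136479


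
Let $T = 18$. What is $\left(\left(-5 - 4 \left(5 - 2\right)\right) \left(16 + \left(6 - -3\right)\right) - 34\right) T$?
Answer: $-8262$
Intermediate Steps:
$\left(\left(-5 - 4 \left(5 - 2\right)\right) \left(16 + \left(6 - -3\right)\right) - 34\right) T = \left(\left(-5 - 4 \left(5 - 2\right)\right) \left(16 + \left(6 - -3\right)\right) - 34\right) 18 = \left(\left(-5 - 12\right) \left(16 + \left(6 + 3\right)\right) - 34\right) 18 = \left(\left(-5 - 12\right) \left(16 + 9\right) - 34\right) 18 = \left(\left(-17\right) 25 - 34\right) 18 = \left(-425 - 34\right) 18 = \left(-459\right) 18 = -8262$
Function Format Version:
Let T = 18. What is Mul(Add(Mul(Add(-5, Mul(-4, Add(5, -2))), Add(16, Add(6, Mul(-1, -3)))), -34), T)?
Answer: -8262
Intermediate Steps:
Mul(Add(Mul(Add(-5, Mul(-4, Add(5, -2))), Add(16, Add(6, Mul(-1, -3)))), -34), T) = Mul(Add(Mul(Add(-5, Mul(-4, Add(5, -2))), Add(16, Add(6, Mul(-1, -3)))), -34), 18) = Mul(Add(Mul(Add(-5, Mul(-4, 3)), Add(16, Add(6, 3))), -34), 18) = Mul(Add(Mul(Add(-5, -12), Add(16, 9)), -34), 18) = Mul(Add(Mul(-17, 25), -34), 18) = Mul(Add(-425, -34), 18) = Mul(-459, 18) = -8262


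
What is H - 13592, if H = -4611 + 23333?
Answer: 5130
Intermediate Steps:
H = 18722
H - 13592 = 18722 - 13592 = 5130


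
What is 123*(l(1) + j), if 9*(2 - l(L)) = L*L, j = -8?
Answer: -2255/3 ≈ -751.67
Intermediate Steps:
l(L) = 2 - L²/9 (l(L) = 2 - L*L/9 = 2 - L²/9)
123*(l(1) + j) = 123*((2 - ⅑*1²) - 8) = 123*((2 - ⅑*1) - 8) = 123*((2 - ⅑) - 8) = 123*(17/9 - 8) = 123*(-55/9) = -2255/3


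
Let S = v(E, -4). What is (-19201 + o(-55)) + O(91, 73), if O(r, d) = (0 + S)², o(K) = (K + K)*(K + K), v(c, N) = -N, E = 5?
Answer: -7085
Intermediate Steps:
S = 4 (S = -1*(-4) = 4)
o(K) = 4*K² (o(K) = (2*K)*(2*K) = 4*K²)
O(r, d) = 16 (O(r, d) = (0 + 4)² = 4² = 16)
(-19201 + o(-55)) + O(91, 73) = (-19201 + 4*(-55)²) + 16 = (-19201 + 4*3025) + 16 = (-19201 + 12100) + 16 = -7101 + 16 = -7085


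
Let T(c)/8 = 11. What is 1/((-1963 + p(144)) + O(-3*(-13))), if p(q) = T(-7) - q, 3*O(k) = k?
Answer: -1/2006 ≈ -0.00049850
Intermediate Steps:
T(c) = 88 (T(c) = 8*11 = 88)
O(k) = k/3
p(q) = 88 - q
1/((-1963 + p(144)) + O(-3*(-13))) = 1/((-1963 + (88 - 1*144)) + (-3*(-13))/3) = 1/((-1963 + (88 - 144)) + (⅓)*39) = 1/((-1963 - 56) + 13) = 1/(-2019 + 13) = 1/(-2006) = -1/2006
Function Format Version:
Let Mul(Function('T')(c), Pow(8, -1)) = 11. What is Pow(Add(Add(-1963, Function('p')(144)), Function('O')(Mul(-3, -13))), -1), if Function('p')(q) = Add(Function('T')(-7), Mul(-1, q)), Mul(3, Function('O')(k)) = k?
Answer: Rational(-1, 2006) ≈ -0.00049850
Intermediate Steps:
Function('T')(c) = 88 (Function('T')(c) = Mul(8, 11) = 88)
Function('O')(k) = Mul(Rational(1, 3), k)
Function('p')(q) = Add(88, Mul(-1, q))
Pow(Add(Add(-1963, Function('p')(144)), Function('O')(Mul(-3, -13))), -1) = Pow(Add(Add(-1963, Add(88, Mul(-1, 144))), Mul(Rational(1, 3), Mul(-3, -13))), -1) = Pow(Add(Add(-1963, Add(88, -144)), Mul(Rational(1, 3), 39)), -1) = Pow(Add(Add(-1963, -56), 13), -1) = Pow(Add(-2019, 13), -1) = Pow(-2006, -1) = Rational(-1, 2006)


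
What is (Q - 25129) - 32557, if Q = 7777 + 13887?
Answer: -36022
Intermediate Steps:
Q = 21664
(Q - 25129) - 32557 = (21664 - 25129) - 32557 = -3465 - 32557 = -36022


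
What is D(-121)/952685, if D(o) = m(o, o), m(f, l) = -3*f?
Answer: 363/952685 ≈ 0.00038103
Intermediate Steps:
D(o) = -3*o
D(-121)/952685 = -3*(-121)/952685 = 363*(1/952685) = 363/952685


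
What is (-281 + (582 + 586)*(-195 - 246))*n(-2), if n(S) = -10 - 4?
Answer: 7215166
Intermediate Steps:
n(S) = -14
(-281 + (582 + 586)*(-195 - 246))*n(-2) = (-281 + (582 + 586)*(-195 - 246))*(-14) = (-281 + 1168*(-441))*(-14) = (-281 - 515088)*(-14) = -515369*(-14) = 7215166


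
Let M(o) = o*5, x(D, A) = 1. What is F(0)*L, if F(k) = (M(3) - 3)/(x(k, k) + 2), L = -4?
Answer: -16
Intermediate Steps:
M(o) = 5*o
F(k) = 4 (F(k) = (5*3 - 3)/(1 + 2) = (15 - 3)/3 = 12*(⅓) = 4)
F(0)*L = 4*(-4) = -16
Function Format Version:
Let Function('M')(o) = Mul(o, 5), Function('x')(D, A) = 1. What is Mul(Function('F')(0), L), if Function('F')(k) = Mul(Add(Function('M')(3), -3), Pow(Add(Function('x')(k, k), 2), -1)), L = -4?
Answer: -16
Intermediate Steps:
Function('M')(o) = Mul(5, o)
Function('F')(k) = 4 (Function('F')(k) = Mul(Add(Mul(5, 3), -3), Pow(Add(1, 2), -1)) = Mul(Add(15, -3), Pow(3, -1)) = Mul(12, Rational(1, 3)) = 4)
Mul(Function('F')(0), L) = Mul(4, -4) = -16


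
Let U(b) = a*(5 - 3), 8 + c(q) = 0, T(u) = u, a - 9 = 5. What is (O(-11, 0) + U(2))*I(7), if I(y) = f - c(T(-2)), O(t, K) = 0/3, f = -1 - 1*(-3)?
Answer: 280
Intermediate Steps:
a = 14 (a = 9 + 5 = 14)
c(q) = -8 (c(q) = -8 + 0 = -8)
f = 2 (f = -1 + 3 = 2)
U(b) = 28 (U(b) = 14*(5 - 3) = 14*2 = 28)
O(t, K) = 0 (O(t, K) = 0*(⅓) = 0)
I(y) = 10 (I(y) = 2 - 1*(-8) = 2 + 8 = 10)
(O(-11, 0) + U(2))*I(7) = (0 + 28)*10 = 28*10 = 280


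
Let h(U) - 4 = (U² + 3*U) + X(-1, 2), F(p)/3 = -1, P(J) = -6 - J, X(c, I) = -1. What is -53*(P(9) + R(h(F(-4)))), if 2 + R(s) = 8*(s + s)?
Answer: -1643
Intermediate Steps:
F(p) = -3 (F(p) = 3*(-1) = -3)
h(U) = 3 + U² + 3*U (h(U) = 4 + ((U² + 3*U) - 1) = 4 + (-1 + U² + 3*U) = 3 + U² + 3*U)
R(s) = -2 + 16*s (R(s) = -2 + 8*(s + s) = -2 + 8*(2*s) = -2 + 16*s)
-53*(P(9) + R(h(F(-4)))) = -53*((-6 - 1*9) + (-2 + 16*(3 + (-3)² + 3*(-3)))) = -53*((-6 - 9) + (-2 + 16*(3 + 9 - 9))) = -53*(-15 + (-2 + 16*3)) = -53*(-15 + (-2 + 48)) = -53*(-15 + 46) = -53*31 = -1643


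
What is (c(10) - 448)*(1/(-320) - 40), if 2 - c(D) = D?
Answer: 729657/40 ≈ 18241.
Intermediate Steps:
c(D) = 2 - D
(c(10) - 448)*(1/(-320) - 40) = ((2 - 1*10) - 448)*(1/(-320) - 40) = ((2 - 10) - 448)*(-1/320 - 40) = (-8 - 448)*(-12801/320) = -456*(-12801/320) = 729657/40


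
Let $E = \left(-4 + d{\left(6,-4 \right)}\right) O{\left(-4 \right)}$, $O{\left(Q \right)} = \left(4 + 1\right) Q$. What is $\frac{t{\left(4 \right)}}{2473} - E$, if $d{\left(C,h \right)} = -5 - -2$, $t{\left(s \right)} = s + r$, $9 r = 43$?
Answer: $- \frac{3115901}{22257} \approx -140.0$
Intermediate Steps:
$r = \frac{43}{9}$ ($r = \frac{1}{9} \cdot 43 = \frac{43}{9} \approx 4.7778$)
$O{\left(Q \right)} = 5 Q$
$t{\left(s \right)} = \frac{43}{9} + s$ ($t{\left(s \right)} = s + \frac{43}{9} = \frac{43}{9} + s$)
$d{\left(C,h \right)} = -3$ ($d{\left(C,h \right)} = -5 + 2 = -3$)
$E = 140$ ($E = \left(-4 - 3\right) 5 \left(-4\right) = \left(-7\right) \left(-20\right) = 140$)
$\frac{t{\left(4 \right)}}{2473} - E = \frac{\frac{43}{9} + 4}{2473} - 140 = \frac{79}{9} \cdot \frac{1}{2473} - 140 = \frac{79}{22257} - 140 = - \frac{3115901}{22257}$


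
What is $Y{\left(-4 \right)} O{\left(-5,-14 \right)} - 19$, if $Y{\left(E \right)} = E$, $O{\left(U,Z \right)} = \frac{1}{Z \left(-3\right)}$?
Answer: $- \frac{401}{21} \approx -19.095$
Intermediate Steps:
$O{\left(U,Z \right)} = - \frac{1}{3 Z}$ ($O{\left(U,Z \right)} = \frac{1}{\left(-3\right) Z} = - \frac{1}{3 Z}$)
$Y{\left(-4 \right)} O{\left(-5,-14 \right)} - 19 = - 4 \left(- \frac{1}{3 \left(-14\right)}\right) - 19 = - 4 \left(\left(- \frac{1}{3}\right) \left(- \frac{1}{14}\right)\right) - 19 = \left(-4\right) \frac{1}{42} - 19 = - \frac{2}{21} - 19 = - \frac{401}{21}$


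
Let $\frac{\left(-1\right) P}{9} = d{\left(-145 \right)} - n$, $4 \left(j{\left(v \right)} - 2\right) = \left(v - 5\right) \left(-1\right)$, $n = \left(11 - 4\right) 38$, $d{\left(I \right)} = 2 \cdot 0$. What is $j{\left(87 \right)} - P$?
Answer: $- \frac{4825}{2} \approx -2412.5$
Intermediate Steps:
$d{\left(I \right)} = 0$
$n = 266$ ($n = 7 \cdot 38 = 266$)
$j{\left(v \right)} = \frac{13}{4} - \frac{v}{4}$ ($j{\left(v \right)} = 2 + \frac{\left(v - 5\right) \left(-1\right)}{4} = 2 + \frac{\left(-5 + v\right) \left(-1\right)}{4} = 2 + \frac{5 - v}{4} = 2 - \left(- \frac{5}{4} + \frac{v}{4}\right) = \frac{13}{4} - \frac{v}{4}$)
$P = 2394$ ($P = - 9 \left(0 - 266\right) = \left(-9\right) \left(-266\right) = 2394$)
$j{\left(87 \right)} - P = \left(\frac{13}{4} - \frac{87}{4}\right) - 2394 = - \frac{37}{2} - 2394 = - \frac{4825}{2}$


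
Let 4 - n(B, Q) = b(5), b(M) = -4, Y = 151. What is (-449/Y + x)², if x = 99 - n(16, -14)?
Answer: 176677264/22801 ≈ 7748.7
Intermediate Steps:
n(B, Q) = 8 (n(B, Q) = 4 - 1*(-4) = 4 + 4 = 8)
x = 91 (x = 99 - 1*8 = 99 - 8 = 91)
(-449/Y + x)² = (-449/151 + 91)² = (13292/151)² = 176677264/22801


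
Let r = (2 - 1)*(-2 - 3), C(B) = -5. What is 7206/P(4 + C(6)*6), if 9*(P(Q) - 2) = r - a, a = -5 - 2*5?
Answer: 32427/14 ≈ 2316.2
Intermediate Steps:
r = -5 (r = 1*(-5) = -5)
a = -15 (a = -5 - 10 = -15)
P(Q) = 28/9 (P(Q) = 2 + (-5 - 1*(-15))/9 = 2 + (-5 + 15)/9 = 2 + (1/9)*10 = 2 + 10/9 = 28/9)
7206/P(4 + C(6)*6) = 7206/(28/9) = 7206*(9/28) = 32427/14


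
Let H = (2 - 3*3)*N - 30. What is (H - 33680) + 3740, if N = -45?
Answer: -29655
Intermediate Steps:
H = 285 (H = (2 - 3*3)*(-45) - 30 = (2 - 9)*(-45) - 30 = -7*(-45) - 30 = 315 - 30 = 285)
(H - 33680) + 3740 = (285 - 33680) + 3740 = -33395 + 3740 = -29655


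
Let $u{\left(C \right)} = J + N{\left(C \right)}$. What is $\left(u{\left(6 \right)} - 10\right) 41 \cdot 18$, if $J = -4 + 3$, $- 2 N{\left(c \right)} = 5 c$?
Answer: $-19188$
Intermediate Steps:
$N{\left(c \right)} = - \frac{5 c}{2}$
$J = -1$
$u{\left(C \right)} = -1 - \frac{5 C}{2}$
$\left(u{\left(6 \right)} - 10\right) 41 \cdot 18 = \left(\left(-1 - 15\right) - 10\right) 41 \cdot 18 = \left(-16 - 10\right) 41 \cdot 18 = \left(-26\right) 41 \cdot 18 = \left(-1066\right) 18 = -19188$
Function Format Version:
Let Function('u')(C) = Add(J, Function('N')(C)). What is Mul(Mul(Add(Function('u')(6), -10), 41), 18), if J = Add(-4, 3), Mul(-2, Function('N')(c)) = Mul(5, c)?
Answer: -19188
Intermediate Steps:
Function('N')(c) = Mul(Rational(-5, 2), c) (Function('N')(c) = Mul(Rational(-1, 2), Mul(5, c)) = Mul(Rational(-5, 2), c))
J = -1
Function('u')(C) = Add(-1, Mul(Rational(-5, 2), C))
Mul(Mul(Add(Function('u')(6), -10), 41), 18) = Mul(Mul(Add(Add(-1, Mul(Rational(-5, 2), 6)), -10), 41), 18) = Mul(Mul(Add(Add(-1, -15), -10), 41), 18) = Mul(Mul(Add(-16, -10), 41), 18) = Mul(Mul(-26, 41), 18) = Mul(-1066, 18) = -19188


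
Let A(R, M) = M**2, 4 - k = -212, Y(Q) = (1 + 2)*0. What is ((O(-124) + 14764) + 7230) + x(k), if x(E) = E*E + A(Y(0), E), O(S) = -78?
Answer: 115228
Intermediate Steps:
Y(Q) = 0 (Y(Q) = 3*0 = 0)
k = 216 (k = 4 - 1*(-212) = 4 + 212 = 216)
x(E) = 2*E**2 (x(E) = E*E + E**2 = E**2 + E**2 = 2*E**2)
((O(-124) + 14764) + 7230) + x(k) = ((-78 + 14764) + 7230) + 2*216**2 = (14686 + 7230) + 2*46656 = 21916 + 93312 = 115228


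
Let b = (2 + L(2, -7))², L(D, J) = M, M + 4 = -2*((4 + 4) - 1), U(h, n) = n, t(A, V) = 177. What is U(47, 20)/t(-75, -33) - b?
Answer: -45292/177 ≈ -255.89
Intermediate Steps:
M = -18 (M = -4 - 2*((4 + 4) - 1) = -4 - 2*(8 - 1) = -4 - 2*7 = -4 - 14 = -18)
L(D, J) = -18
b = 256 (b = (2 - 18)² = (-16)² = 256)
U(47, 20)/t(-75, -33) - b = 20/177 - 1*256 = 20*(1/177) - 256 = 20/177 - 256 = -45292/177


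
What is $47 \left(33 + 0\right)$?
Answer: $1551$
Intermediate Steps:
$47 \left(33 + 0\right) = 47 \cdot 33 = 1551$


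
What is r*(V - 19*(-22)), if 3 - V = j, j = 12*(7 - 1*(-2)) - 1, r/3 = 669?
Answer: 630198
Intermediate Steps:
r = 2007 (r = 3*669 = 2007)
j = 107 (j = 12*(7 + 2) - 1 = 12*9 - 1 = 108 - 1 = 107)
V = -104 (V = 3 - 1*107 = 3 - 107 = -104)
r*(V - 19*(-22)) = 2007*(-104 - 19*(-22)) = 2007*(-104 + 418) = 2007*314 = 630198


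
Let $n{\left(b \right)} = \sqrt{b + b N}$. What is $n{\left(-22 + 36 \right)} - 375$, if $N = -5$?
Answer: $-375 + 2 i \sqrt{14} \approx -375.0 + 7.4833 i$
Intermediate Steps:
$n{\left(b \right)} = 2 \sqrt{- b}$ ($n{\left(b \right)} = \sqrt{b + b \left(-5\right)} = \sqrt{b - 5 b} = \sqrt{- 4 b} = 2 \sqrt{- b}$)
$n{\left(-22 + 36 \right)} - 375 = 2 \sqrt{- (-22 + 36)} - 375 = 2 \sqrt{\left(-1\right) 14} - 375 = 2 \sqrt{-14} - 375 = 2 i \sqrt{14} - 375 = -375 + 2 i \sqrt{14}$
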